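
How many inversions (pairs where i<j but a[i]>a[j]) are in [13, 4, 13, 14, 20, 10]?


For each element, count the later elements that are smaller than it:
  13 (index 0): smaller elements after it = [4, 10] -> 2
  4 (index 1): smaller elements after it = [] -> 0
  13 (index 2): smaller elements after it = [10] -> 1
  14 (index 3): smaller elements after it = [10] -> 1
  20 (index 4): smaller elements after it = [10] -> 1
Total inversions = 2 + 0 + 1 + 1 + 1 = 5
Final answer: 5


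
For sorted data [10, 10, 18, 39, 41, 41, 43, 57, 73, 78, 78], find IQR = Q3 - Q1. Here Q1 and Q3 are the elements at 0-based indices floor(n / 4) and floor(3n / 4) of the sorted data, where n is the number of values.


The data has n = 11 elements.
Q1 index = floor(11 / 4) = floor(2.75) = 2; Q3 index = floor(3 * 11 / 4) = floor(8.25) = 8
Q1 = element at index 2 = 18
Q3 = element at index 8 = 73
IQR = 73 - 18 = 55
Final answer: 55


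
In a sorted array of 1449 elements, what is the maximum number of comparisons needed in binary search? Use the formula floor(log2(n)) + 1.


Binary search halves the search space each step.
Maximum comparisons = floor(log2(1449)) + 1
log2(1449) = 10.5008
floor(log2(1449)) = 10, so 10 + 1 = 11
Final answer: 11


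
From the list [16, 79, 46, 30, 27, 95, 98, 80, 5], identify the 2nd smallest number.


Sort ascending: [5, 16, 27, 30, 46, 79, 80, 95, 98]
The 2nd element (1-indexed) is at index 1.
Value = 16
Final answer: 16


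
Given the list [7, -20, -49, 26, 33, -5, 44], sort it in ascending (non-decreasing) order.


Original list: [7, -20, -49, 26, 33, -5, 44]
Repeatedly take the smallest remaining element:
  Remaining [7, -20, -49, 26, 33, -5, 44] -> smallest is -49
  Remaining [7, -20, 26, 33, -5, 44] -> smallest is -20
  Remaining [7, 26, 33, -5, 44] -> smallest is -5
  Remaining [7, 26, 33, 44] -> smallest is 7
  Remaining [26, 33, 44] -> smallest is 26
  Remaining [33, 44] -> smallest is 33
  Remaining [44] -> smallest is 44
Collecting the picks in order gives the sorted list.
Final answer: [-49, -20, -5, 7, 26, 33, 44]


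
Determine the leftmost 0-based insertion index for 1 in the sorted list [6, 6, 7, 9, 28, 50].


List is sorted: [6, 6, 7, 9, 28, 50]
We need the leftmost position where 1 can be inserted, i.e. the first index whose element is >= 1 (or the end of the list if none is).
Binary search with low=0, high=6 (0-based indices):
  low=0, high=6, mid=3: a[3]=9 >= 1, so high = 3
  low=0, high=3, mid=1: a[1]=6 >= 1, so high = 1
  low=0, high=1, mid=0: a[0]=6 >= 1, so high = 0
Now low = high = 0, so the insertion index is 0.
Final answer: 0


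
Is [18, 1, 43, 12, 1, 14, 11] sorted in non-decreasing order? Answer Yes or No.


Check consecutive pairs:
  18 <= 1? False
  1 <= 43? True
  43 <= 12? False
  12 <= 1? False
  1 <= 14? True
  14 <= 11? False
4 consecutive pair(s) are out of order, so the list is not sorted.
Final answer: No


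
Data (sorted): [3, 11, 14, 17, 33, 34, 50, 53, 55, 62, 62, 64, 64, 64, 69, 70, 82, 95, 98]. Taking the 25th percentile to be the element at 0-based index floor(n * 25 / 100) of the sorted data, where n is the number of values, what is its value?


The dataset has n = 19 elements.
Index = floor(19 * 25 / 100) = floor(475 / 100) = floor(4.75) = 4
Counting from index 0 in the sorted data, the element at index 4 is 33.
Final answer: 33


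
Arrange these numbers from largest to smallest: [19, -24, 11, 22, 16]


Original list: [19, -24, 11, 22, 16]
Repeatedly take the largest remaining element:
  Remaining [19, -24, 11, 22, 16] -> largest is 22
  Remaining [19, -24, 11, 16] -> largest is 19
  Remaining [-24, 11, 16] -> largest is 16
  Remaining [-24, 11] -> largest is 11
  Remaining [-24] -> largest is -24
Collecting the picks in order gives the descending list.
Final answer: [22, 19, 16, 11, -24]


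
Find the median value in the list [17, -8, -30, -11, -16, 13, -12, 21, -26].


First, sort the list: [-30, -26, -16, -12, -11, -8, 13, 17, 21]
The list has 9 elements (odd count).
The middle index is 4 (0-based), and the element there is -11.
Final answer: -11


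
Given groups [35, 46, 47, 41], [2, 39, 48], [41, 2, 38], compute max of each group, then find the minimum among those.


Find max of each group:
  Group 1: [35, 46, 47, 41] -> max = 47
  Group 2: [2, 39, 48] -> max = 48
  Group 3: [41, 2, 38] -> max = 41
Maxes: [47, 48, 41]
Minimum of maxes = 41
Final answer: 41


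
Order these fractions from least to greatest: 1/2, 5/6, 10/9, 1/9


Convert to decimal for comparison:
  1/2 = 0.5
  5/6 = 0.8333
  10/9 = 1.1111
  1/9 = 0.1111
Decimals in increasing order: 0.1111 < 0.5 < 0.8333 < 1.1111
Writing each back as its fraction gives the sorted order.
Final answer: 1/9, 1/2, 5/6, 10/9


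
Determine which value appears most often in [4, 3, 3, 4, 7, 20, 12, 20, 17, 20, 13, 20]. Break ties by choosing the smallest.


Count the frequency of each value:
  3 appears 2 time(s)
  4 appears 2 time(s)
  7 appears 1 time(s)
  12 appears 1 time(s)
  13 appears 1 time(s)
  17 appears 1 time(s)
  20 appears 4 time(s)
Maximum frequency is 4.
Only 20 reaches that frequency, so it is the mode.
Final answer: 20


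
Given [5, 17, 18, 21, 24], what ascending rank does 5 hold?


Sort ascending: [5, 17, 18, 21, 24]
Find 5 in the sorted list.
5 is at position 1 (1-indexed).
Final answer: 1


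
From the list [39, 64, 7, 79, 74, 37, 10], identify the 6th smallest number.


Sort ascending: [7, 10, 37, 39, 64, 74, 79]
The 6th element (1-indexed) is at index 5.
Value = 74
Final answer: 74


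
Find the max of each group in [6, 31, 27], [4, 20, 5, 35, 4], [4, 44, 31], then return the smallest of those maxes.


Find max of each group:
  Group 1: [6, 31, 27] -> max = 31
  Group 2: [4, 20, 5, 35, 4] -> max = 35
  Group 3: [4, 44, 31] -> max = 44
Maxes: [31, 35, 44]
Minimum of maxes = 31
Final answer: 31


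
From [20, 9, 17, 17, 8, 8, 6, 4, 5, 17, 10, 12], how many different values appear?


List all unique values:
Distinct values: [4, 5, 6, 8, 9, 10, 12, 17, 20]
Count = 9
Final answer: 9


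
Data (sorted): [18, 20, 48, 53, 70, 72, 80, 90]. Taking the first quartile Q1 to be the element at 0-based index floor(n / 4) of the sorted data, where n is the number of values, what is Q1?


The list has n = 8 elements.
Q1 index = floor(8 / 4) = floor(2) = 2
Counting from index 0 in the sorted data, the element at index 2 is 48.
Final answer: 48


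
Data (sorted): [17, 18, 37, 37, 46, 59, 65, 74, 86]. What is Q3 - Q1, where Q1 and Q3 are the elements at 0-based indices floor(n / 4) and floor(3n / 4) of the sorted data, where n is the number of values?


The data has n = 9 elements.
Q1 index = floor(9 / 4) = floor(2.25) = 2; Q3 index = floor(3 * 9 / 4) = floor(6.75) = 6
Q1 = element at index 2 = 37
Q3 = element at index 6 = 65
IQR = 65 - 37 = 28
Final answer: 28


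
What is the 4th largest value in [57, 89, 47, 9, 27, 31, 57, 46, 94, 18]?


Sort descending: [94, 89, 57, 57, 47, 46, 31, 27, 18, 9]
The 4th element (1-indexed) is at index 3.
Value = 57
Final answer: 57


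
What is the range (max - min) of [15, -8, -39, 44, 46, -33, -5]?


Maximum value: 46
Minimum value: -39
Range = 46 - (-39) = 85
Final answer: 85


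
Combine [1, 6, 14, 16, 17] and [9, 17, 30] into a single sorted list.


List A: [1, 6, 14, 16, 17]
List B: [9, 17, 30]
Repeatedly compare the front elements and take the smaller:
  1 vs 9 -> take 1
  6 vs 9 -> take 6
  14 vs 9 -> take 9
  14 vs 17 -> take 14
  16 vs 17 -> take 16
  17 vs 17 -> take 17
  A is exhausted; append the rest of B: [17, 30]
Final answer: [1, 6, 9, 14, 16, 17, 17, 30]


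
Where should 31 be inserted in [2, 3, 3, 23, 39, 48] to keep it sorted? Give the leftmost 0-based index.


List is sorted: [2, 3, 3, 23, 39, 48]
We need the leftmost position where 31 can be inserted, i.e. the first index whose element is >= 31 (or the end of the list if none is).
Binary search with low=0, high=6 (0-based indices):
  low=0, high=6, mid=3: a[3]=23 < 31, so low = 4
  low=4, high=6, mid=5: a[5]=48 >= 31, so high = 5
  low=4, high=5, mid=4: a[4]=39 >= 31, so high = 4
Now low = high = 4, so the insertion index is 4.
Final answer: 4


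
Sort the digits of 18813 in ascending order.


The number 18813 has digits: 1, 8, 8, 1, 3
Sorted: 1, 1, 3, 8, 8
Joining the sorted digits gives the result.
Final answer: 11388


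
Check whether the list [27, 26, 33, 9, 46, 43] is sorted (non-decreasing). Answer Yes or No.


Check consecutive pairs:
  27 <= 26? False
  26 <= 33? True
  33 <= 9? False
  9 <= 46? True
  46 <= 43? False
3 consecutive pair(s) are out of order, so the list is not sorted.
Final answer: No


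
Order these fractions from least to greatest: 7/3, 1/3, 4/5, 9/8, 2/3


Convert to decimal for comparison:
  7/3 = 2.3333
  1/3 = 0.3333
  4/5 = 0.8
  9/8 = 1.125
  2/3 = 0.6667
Decimals in increasing order: 0.3333 < 0.6667 < 0.8 < 1.125 < 2.3333
Writing each back as its fraction gives the sorted order.
Final answer: 1/3, 2/3, 4/5, 9/8, 7/3


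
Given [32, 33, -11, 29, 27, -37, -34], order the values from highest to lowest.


Original list: [32, 33, -11, 29, 27, -37, -34]
Repeatedly take the largest remaining element:
  Remaining [32, 33, -11, 29, 27, -37, -34] -> largest is 33
  Remaining [32, -11, 29, 27, -37, -34] -> largest is 32
  Remaining [-11, 29, 27, -37, -34] -> largest is 29
  Remaining [-11, 27, -37, -34] -> largest is 27
  Remaining [-11, -37, -34] -> largest is -11
  Remaining [-37, -34] -> largest is -34
  Remaining [-37] -> largest is -37
Collecting the picks in order gives the descending list.
Final answer: [33, 32, 29, 27, -11, -34, -37]


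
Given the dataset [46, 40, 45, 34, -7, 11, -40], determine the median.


First, sort the list: [-40, -7, 11, 34, 40, 45, 46]
The list has 7 elements (odd count).
The middle index is 3 (0-based), and the element there is 34.
Final answer: 34


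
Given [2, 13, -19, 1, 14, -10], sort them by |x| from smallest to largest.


Compute absolute values:
  |2| = 2
  |13| = 13
  |-19| = 19
  |1| = 1
  |14| = 14
  |-10| = 10
Absolute values in increasing order: 1 < 2 < 10 < 13 < 14 < 19
Listing the original numbers in that order gives the answer.
Final answer: [1, 2, -10, 13, 14, -19]


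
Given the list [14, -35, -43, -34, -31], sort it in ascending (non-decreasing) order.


Original list: [14, -35, -43, -34, -31]
Repeatedly take the smallest remaining element:
  Remaining [14, -35, -43, -34, -31] -> smallest is -43
  Remaining [14, -35, -34, -31] -> smallest is -35
  Remaining [14, -34, -31] -> smallest is -34
  Remaining [14, -31] -> smallest is -31
  Remaining [14] -> smallest is 14
Collecting the picks in order gives the sorted list.
Final answer: [-43, -35, -34, -31, 14]


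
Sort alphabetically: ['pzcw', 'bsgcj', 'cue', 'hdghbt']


Compare strings character by character (the first differing letter decides):
  'bsgcj' < 'cue' since 'b' < 'c' at position 1
  'cue' < 'hdghbt' since 'c' < 'h' at position 1
  'hdghbt' < 'pzcw' since 'h' < 'p' at position 1
Chaining these comparisons gives the alphabetical order.
Final answer: ['bsgcj', 'cue', 'hdghbt', 'pzcw']


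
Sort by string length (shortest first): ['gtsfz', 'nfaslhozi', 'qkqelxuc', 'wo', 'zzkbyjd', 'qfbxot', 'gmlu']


Compute lengths:
  'gtsfz' has length 5
  'nfaslhozi' has length 9
  'qkqelxuc' has length 8
  'wo' has length 2
  'zzkbyjd' has length 7
  'qfbxot' has length 6
  'gmlu' has length 4
Lengths in increasing order: 2 < 4 < 5 < 6 < 7 < 8 < 9
Listing the words in that order gives the answer.
Final answer: ['wo', 'gmlu', 'gtsfz', 'qfbxot', 'zzkbyjd', 'qkqelxuc', 'nfaslhozi']


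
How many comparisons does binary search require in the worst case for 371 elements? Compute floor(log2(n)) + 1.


Binary search halves the search space each step.
Maximum comparisons = floor(log2(371)) + 1
log2(371) = 8.5353
floor(log2(371)) = 8, so 8 + 1 = 9
Final answer: 9


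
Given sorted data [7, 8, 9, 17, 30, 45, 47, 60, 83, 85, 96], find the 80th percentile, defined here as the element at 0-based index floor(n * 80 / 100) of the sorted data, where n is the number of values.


The dataset has n = 11 elements.
Index = floor(11 * 80 / 100) = floor(880 / 100) = floor(8.8) = 8
Counting from index 0 in the sorted data, the element at index 8 is 83.
Final answer: 83


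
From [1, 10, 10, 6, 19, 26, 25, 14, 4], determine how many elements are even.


Check each element:
  1 is odd
  10 is even
  10 is even
  6 is even
  19 is odd
  26 is even
  25 is odd
  14 is even
  4 is even
Evens: [10, 10, 6, 26, 14, 4]
Count of evens = 6
Final answer: 6


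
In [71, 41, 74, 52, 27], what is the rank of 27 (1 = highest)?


Sort descending: [74, 71, 52, 41, 27]
Find 27 in the sorted list.
27 is at position 5.
Final answer: 5


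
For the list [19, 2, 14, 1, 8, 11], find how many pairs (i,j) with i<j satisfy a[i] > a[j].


For each element, count the later elements that are smaller than it:
  19 (index 0): smaller elements after it = [2, 14, 1, 8, 11] -> 5
  2 (index 1): smaller elements after it = [1] -> 1
  14 (index 2): smaller elements after it = [1, 8, 11] -> 3
  1 (index 3): smaller elements after it = [] -> 0
  8 (index 4): smaller elements after it = [] -> 0
Total inversions = 5 + 1 + 3 + 0 + 0 = 9
Final answer: 9


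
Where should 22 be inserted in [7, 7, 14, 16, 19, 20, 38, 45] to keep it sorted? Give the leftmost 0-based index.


List is sorted: [7, 7, 14, 16, 19, 20, 38, 45]
We need the leftmost position where 22 can be inserted, i.e. the first index whose element is >= 22 (or the end of the list if none is).
Binary search with low=0, high=8 (0-based indices):
  low=0, high=8, mid=4: a[4]=19 < 22, so low = 5
  low=5, high=8, mid=6: a[6]=38 >= 22, so high = 6
  low=5, high=6, mid=5: a[5]=20 < 22, so low = 6
Now low = high = 6, so the insertion index is 6.
Final answer: 6


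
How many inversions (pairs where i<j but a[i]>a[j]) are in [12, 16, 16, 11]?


For each element, count the later elements that are smaller than it:
  12 (index 0): smaller elements after it = [11] -> 1
  16 (index 1): smaller elements after it = [11] -> 1
  16 (index 2): smaller elements after it = [11] -> 1
Total inversions = 1 + 1 + 1 = 3
Final answer: 3


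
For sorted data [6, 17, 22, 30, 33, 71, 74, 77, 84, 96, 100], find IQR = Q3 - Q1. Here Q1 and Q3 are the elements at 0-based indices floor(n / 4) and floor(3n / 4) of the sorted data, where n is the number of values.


The data has n = 11 elements.
Q1 index = floor(11 / 4) = floor(2.75) = 2; Q3 index = floor(3 * 11 / 4) = floor(8.25) = 8
Q1 = element at index 2 = 22
Q3 = element at index 8 = 84
IQR = 84 - 22 = 62
Final answer: 62


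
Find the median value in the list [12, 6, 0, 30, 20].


First, sort the list: [0, 6, 12, 20, 30]
The list has 5 elements (odd count).
The middle index is 2 (0-based), and the element there is 12.
Final answer: 12


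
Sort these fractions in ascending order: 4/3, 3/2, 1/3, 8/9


Convert to decimal for comparison:
  4/3 = 1.3333
  3/2 = 1.5
  1/3 = 0.3333
  8/9 = 0.8889
Decimals in increasing order: 0.3333 < 0.8889 < 1.3333 < 1.5
Writing each back as its fraction gives the sorted order.
Final answer: 1/3, 8/9, 4/3, 3/2


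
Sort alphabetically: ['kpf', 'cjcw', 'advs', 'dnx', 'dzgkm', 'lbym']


Compare strings character by character (the first differing letter decides):
  'advs' < 'cjcw' since 'a' < 'c' at position 1
  'cjcw' < 'dnx' since 'c' < 'd' at position 1
  'dnx' < 'dzgkm' since 'n' < 'z' at position 2
  'dzgkm' < 'kpf' since 'd' < 'k' at position 1
  'kpf' < 'lbym' since 'k' < 'l' at position 1
Chaining these comparisons gives the alphabetical order.
Final answer: ['advs', 'cjcw', 'dnx', 'dzgkm', 'kpf', 'lbym']


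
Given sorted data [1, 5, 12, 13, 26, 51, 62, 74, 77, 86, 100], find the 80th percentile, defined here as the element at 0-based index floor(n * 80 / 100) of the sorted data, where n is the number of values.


The dataset has n = 11 elements.
Index = floor(11 * 80 / 100) = floor(880 / 100) = floor(8.8) = 8
Counting from index 0 in the sorted data, the element at index 8 is 77.
Final answer: 77


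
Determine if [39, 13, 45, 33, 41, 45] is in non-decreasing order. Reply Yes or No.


Check consecutive pairs:
  39 <= 13? False
  13 <= 45? True
  45 <= 33? False
  33 <= 41? True
  41 <= 45? True
2 consecutive pair(s) are out of order, so the list is not sorted.
Final answer: No


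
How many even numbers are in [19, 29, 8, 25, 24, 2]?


Check each element:
  19 is odd
  29 is odd
  8 is even
  25 is odd
  24 is even
  2 is even
Evens: [8, 24, 2]
Count of evens = 3
Final answer: 3


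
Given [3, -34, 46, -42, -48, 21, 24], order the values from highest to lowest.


Original list: [3, -34, 46, -42, -48, 21, 24]
Repeatedly take the largest remaining element:
  Remaining [3, -34, 46, -42, -48, 21, 24] -> largest is 46
  Remaining [3, -34, -42, -48, 21, 24] -> largest is 24
  Remaining [3, -34, -42, -48, 21] -> largest is 21
  Remaining [3, -34, -42, -48] -> largest is 3
  Remaining [-34, -42, -48] -> largest is -34
  Remaining [-42, -48] -> largest is -42
  Remaining [-48] -> largest is -48
Collecting the picks in order gives the descending list.
Final answer: [46, 24, 21, 3, -34, -42, -48]


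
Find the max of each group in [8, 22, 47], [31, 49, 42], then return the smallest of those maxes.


Find max of each group:
  Group 1: [8, 22, 47] -> max = 47
  Group 2: [31, 49, 42] -> max = 49
Maxes: [47, 49]
Minimum of maxes = 47
Final answer: 47


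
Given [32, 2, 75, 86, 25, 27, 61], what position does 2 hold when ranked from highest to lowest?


Sort descending: [86, 75, 61, 32, 27, 25, 2]
Find 2 in the sorted list.
2 is at position 7.
Final answer: 7


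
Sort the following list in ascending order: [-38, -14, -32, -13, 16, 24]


Original list: [-38, -14, -32, -13, 16, 24]
Repeatedly take the smallest remaining element:
  Remaining [-38, -14, -32, -13, 16, 24] -> smallest is -38
  Remaining [-14, -32, -13, 16, 24] -> smallest is -32
  Remaining [-14, -13, 16, 24] -> smallest is -14
  Remaining [-13, 16, 24] -> smallest is -13
  Remaining [16, 24] -> smallest is 16
  Remaining [24] -> smallest is 24
Collecting the picks in order gives the sorted list.
Final answer: [-38, -32, -14, -13, 16, 24]


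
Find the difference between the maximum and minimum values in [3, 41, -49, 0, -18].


Maximum value: 41
Minimum value: -49
Range = 41 - (-49) = 90
Final answer: 90


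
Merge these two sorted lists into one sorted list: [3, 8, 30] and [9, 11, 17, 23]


List A: [3, 8, 30]
List B: [9, 11, 17, 23]
Repeatedly compare the front elements and take the smaller:
  3 vs 9 -> take 3
  8 vs 9 -> take 8
  30 vs 9 -> take 9
  30 vs 11 -> take 11
  30 vs 17 -> take 17
  30 vs 23 -> take 23
  B is exhausted; append the rest of A: [30]
Final answer: [3, 8, 9, 11, 17, 23, 30]


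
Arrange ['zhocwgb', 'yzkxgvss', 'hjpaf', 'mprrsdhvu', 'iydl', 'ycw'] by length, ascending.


Compute lengths:
  'zhocwgb' has length 7
  'yzkxgvss' has length 8
  'hjpaf' has length 5
  'mprrsdhvu' has length 9
  'iydl' has length 4
  'ycw' has length 3
Lengths in increasing order: 3 < 4 < 5 < 7 < 8 < 9
Listing the words in that order gives the answer.
Final answer: ['ycw', 'iydl', 'hjpaf', 'zhocwgb', 'yzkxgvss', 'mprrsdhvu']


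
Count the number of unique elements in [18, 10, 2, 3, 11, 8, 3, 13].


List all unique values:
Distinct values: [2, 3, 8, 10, 11, 13, 18]
Count = 7
Final answer: 7


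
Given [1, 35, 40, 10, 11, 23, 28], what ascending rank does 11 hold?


Sort ascending: [1, 10, 11, 23, 28, 35, 40]
Find 11 in the sorted list.
11 is at position 3 (1-indexed).
Final answer: 3


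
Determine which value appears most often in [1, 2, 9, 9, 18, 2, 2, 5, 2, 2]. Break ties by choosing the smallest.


Count the frequency of each value:
  1 appears 1 time(s)
  2 appears 5 time(s)
  5 appears 1 time(s)
  9 appears 2 time(s)
  18 appears 1 time(s)
Maximum frequency is 5.
Only 2 reaches that frequency, so it is the mode.
Final answer: 2


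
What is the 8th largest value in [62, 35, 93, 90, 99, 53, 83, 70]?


Sort descending: [99, 93, 90, 83, 70, 62, 53, 35]
The 8th element (1-indexed) is at index 7.
Value = 35
Final answer: 35


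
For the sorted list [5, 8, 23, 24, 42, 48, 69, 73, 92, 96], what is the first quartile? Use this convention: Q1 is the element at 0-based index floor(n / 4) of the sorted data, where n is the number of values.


The list has n = 10 elements.
Q1 index = floor(10 / 4) = floor(2.5) = 2
Counting from index 0 in the sorted data, the element at index 2 is 23.
Final answer: 23


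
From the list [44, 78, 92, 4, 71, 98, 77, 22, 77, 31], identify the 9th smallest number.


Sort ascending: [4, 22, 31, 44, 71, 77, 77, 78, 92, 98]
The 9th element (1-indexed) is at index 8.
Value = 92
Final answer: 92


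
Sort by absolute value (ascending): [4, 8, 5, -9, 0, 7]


Compute absolute values:
  |4| = 4
  |8| = 8
  |5| = 5
  |-9| = 9
  |0| = 0
  |7| = 7
Absolute values in increasing order: 0 < 4 < 5 < 7 < 8 < 9
Listing the original numbers in that order gives the answer.
Final answer: [0, 4, 5, 7, 8, -9]


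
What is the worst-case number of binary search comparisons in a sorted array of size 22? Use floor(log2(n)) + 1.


Binary search halves the search space each step.
Maximum comparisons = floor(log2(22)) + 1
log2(22) = 4.4594
floor(log2(22)) = 4, so 4 + 1 = 5
Final answer: 5


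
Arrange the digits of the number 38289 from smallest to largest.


The number 38289 has digits: 3, 8, 2, 8, 9
Sorted: 2, 3, 8, 8, 9
Joining the sorted digits gives the result.
Final answer: 23889


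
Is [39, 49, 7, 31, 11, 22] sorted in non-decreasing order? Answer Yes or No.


Check consecutive pairs:
  39 <= 49? True
  49 <= 7? False
  7 <= 31? True
  31 <= 11? False
  11 <= 22? True
2 consecutive pair(s) are out of order, so the list is not sorted.
Final answer: No


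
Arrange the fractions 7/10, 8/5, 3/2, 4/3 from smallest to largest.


Convert to decimal for comparison:
  7/10 = 0.7
  8/5 = 1.6
  3/2 = 1.5
  4/3 = 1.3333
Decimals in increasing order: 0.7 < 1.3333 < 1.5 < 1.6
Writing each back as its fraction gives the sorted order.
Final answer: 7/10, 4/3, 3/2, 8/5


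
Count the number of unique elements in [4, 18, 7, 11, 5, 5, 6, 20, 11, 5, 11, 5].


List all unique values:
Distinct values: [4, 5, 6, 7, 11, 18, 20]
Count = 7
Final answer: 7


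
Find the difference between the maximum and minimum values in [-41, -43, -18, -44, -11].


Maximum value: -11
Minimum value: -44
Range = -11 - (-44) = 33
Final answer: 33


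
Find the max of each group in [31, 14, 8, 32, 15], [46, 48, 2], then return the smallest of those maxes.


Find max of each group:
  Group 1: [31, 14, 8, 32, 15] -> max = 32
  Group 2: [46, 48, 2] -> max = 48
Maxes: [32, 48]
Minimum of maxes = 32
Final answer: 32


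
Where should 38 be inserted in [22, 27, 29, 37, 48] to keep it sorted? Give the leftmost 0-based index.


List is sorted: [22, 27, 29, 37, 48]
We need the leftmost position where 38 can be inserted, i.e. the first index whose element is >= 38 (or the end of the list if none is).
Binary search with low=0, high=5 (0-based indices):
  low=0, high=5, mid=2: a[2]=29 < 38, so low = 3
  low=3, high=5, mid=4: a[4]=48 >= 38, so high = 4
  low=3, high=4, mid=3: a[3]=37 < 38, so low = 4
Now low = high = 4, so the insertion index is 4.
Final answer: 4


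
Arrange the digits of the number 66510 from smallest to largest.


The number 66510 has digits: 6, 6, 5, 1, 0
Sorted: 0, 1, 5, 6, 6
Joining the sorted digits gives the result.
Final answer: 01566


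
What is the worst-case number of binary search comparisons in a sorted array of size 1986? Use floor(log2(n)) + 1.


Binary search halves the search space each step.
Maximum comparisons = floor(log2(1986)) + 1
log2(1986) = 10.9556
floor(log2(1986)) = 10, so 10 + 1 = 11
Final answer: 11


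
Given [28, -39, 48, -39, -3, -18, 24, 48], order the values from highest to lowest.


Original list: [28, -39, 48, -39, -3, -18, 24, 48]
Repeatedly take the largest remaining element:
  Remaining [28, -39, 48, -39, -3, -18, 24, 48] -> largest is 48
  Remaining [28, -39, -39, -3, -18, 24, 48] -> largest is 48
  Remaining [28, -39, -39, -3, -18, 24] -> largest is 28
  Remaining [-39, -39, -3, -18, 24] -> largest is 24
  Remaining [-39, -39, -3, -18] -> largest is -3
  Remaining [-39, -39, -18] -> largest is -18
  Remaining [-39, -39] -> largest is -39
  Remaining [-39] -> largest is -39
Collecting the picks in order gives the descending list.
Final answer: [48, 48, 28, 24, -3, -18, -39, -39]


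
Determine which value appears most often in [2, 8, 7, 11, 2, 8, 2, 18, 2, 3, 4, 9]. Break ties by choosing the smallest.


Count the frequency of each value:
  2 appears 4 time(s)
  3 appears 1 time(s)
  4 appears 1 time(s)
  7 appears 1 time(s)
  8 appears 2 time(s)
  9 appears 1 time(s)
  11 appears 1 time(s)
  18 appears 1 time(s)
Maximum frequency is 4.
Only 2 reaches that frequency, so it is the mode.
Final answer: 2


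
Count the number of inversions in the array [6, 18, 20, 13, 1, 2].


For each element, count the later elements that are smaller than it:
  6 (index 0): smaller elements after it = [1, 2] -> 2
  18 (index 1): smaller elements after it = [13, 1, 2] -> 3
  20 (index 2): smaller elements after it = [13, 1, 2] -> 3
  13 (index 3): smaller elements after it = [1, 2] -> 2
  1 (index 4): smaller elements after it = [] -> 0
Total inversions = 2 + 3 + 3 + 2 + 0 = 10
Final answer: 10


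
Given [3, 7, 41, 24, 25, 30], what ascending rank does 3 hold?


Sort ascending: [3, 7, 24, 25, 30, 41]
Find 3 in the sorted list.
3 is at position 1 (1-indexed).
Final answer: 1


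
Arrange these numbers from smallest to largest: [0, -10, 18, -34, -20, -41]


Original list: [0, -10, 18, -34, -20, -41]
Repeatedly take the smallest remaining element:
  Remaining [0, -10, 18, -34, -20, -41] -> smallest is -41
  Remaining [0, -10, 18, -34, -20] -> smallest is -34
  Remaining [0, -10, 18, -20] -> smallest is -20
  Remaining [0, -10, 18] -> smallest is -10
  Remaining [0, 18] -> smallest is 0
  Remaining [18] -> smallest is 18
Collecting the picks in order gives the sorted list.
Final answer: [-41, -34, -20, -10, 0, 18]


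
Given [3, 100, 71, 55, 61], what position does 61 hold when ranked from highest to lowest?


Sort descending: [100, 71, 61, 55, 3]
Find 61 in the sorted list.
61 is at position 3.
Final answer: 3


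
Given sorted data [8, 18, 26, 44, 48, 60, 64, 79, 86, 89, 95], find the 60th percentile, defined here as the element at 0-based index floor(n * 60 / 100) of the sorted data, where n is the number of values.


The dataset has n = 11 elements.
Index = floor(11 * 60 / 100) = floor(660 / 100) = floor(6.6) = 6
Counting from index 0 in the sorted data, the element at index 6 is 64.
Final answer: 64


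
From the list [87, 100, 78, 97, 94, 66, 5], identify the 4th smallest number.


Sort ascending: [5, 66, 78, 87, 94, 97, 100]
The 4th element (1-indexed) is at index 3.
Value = 87
Final answer: 87


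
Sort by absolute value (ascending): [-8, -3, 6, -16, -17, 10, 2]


Compute absolute values:
  |-8| = 8
  |-3| = 3
  |6| = 6
  |-16| = 16
  |-17| = 17
  |10| = 10
  |2| = 2
Absolute values in increasing order: 2 < 3 < 6 < 8 < 10 < 16 < 17
Listing the original numbers in that order gives the answer.
Final answer: [2, -3, 6, -8, 10, -16, -17]


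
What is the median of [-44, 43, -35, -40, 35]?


First, sort the list: [-44, -40, -35, 35, 43]
The list has 5 elements (odd count).
The middle index is 2 (0-based), and the element there is -35.
Final answer: -35


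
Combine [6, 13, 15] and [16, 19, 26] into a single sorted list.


List A: [6, 13, 15]
List B: [16, 19, 26]
Repeatedly compare the front elements and take the smaller:
  6 vs 16 -> take 6
  13 vs 16 -> take 13
  15 vs 16 -> take 15
  A is exhausted; append the rest of B: [16, 19, 26]
Final answer: [6, 13, 15, 16, 19, 26]


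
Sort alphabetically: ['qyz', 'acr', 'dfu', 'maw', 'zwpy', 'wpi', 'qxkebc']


Compare strings character by character (the first differing letter decides):
  'acr' < 'dfu' since 'a' < 'd' at position 1
  'dfu' < 'maw' since 'd' < 'm' at position 1
  'maw' < 'qxkebc' since 'm' < 'q' at position 1
  'qxkebc' < 'qyz' since 'x' < 'y' at position 2
  'qyz' < 'wpi' since 'q' < 'w' at position 1
  'wpi' < 'zwpy' since 'w' < 'z' at position 1
Chaining these comparisons gives the alphabetical order.
Final answer: ['acr', 'dfu', 'maw', 'qxkebc', 'qyz', 'wpi', 'zwpy']


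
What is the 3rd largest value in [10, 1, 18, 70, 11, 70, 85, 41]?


Sort descending: [85, 70, 70, 41, 18, 11, 10, 1]
The 3rd element (1-indexed) is at index 2.
Value = 70
Final answer: 70


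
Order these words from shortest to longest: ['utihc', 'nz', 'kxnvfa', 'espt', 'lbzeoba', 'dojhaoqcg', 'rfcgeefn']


Compute lengths:
  'utihc' has length 5
  'nz' has length 2
  'kxnvfa' has length 6
  'espt' has length 4
  'lbzeoba' has length 7
  'dojhaoqcg' has length 9
  'rfcgeefn' has length 8
Lengths in increasing order: 2 < 4 < 5 < 6 < 7 < 8 < 9
Listing the words in that order gives the answer.
Final answer: ['nz', 'espt', 'utihc', 'kxnvfa', 'lbzeoba', 'rfcgeefn', 'dojhaoqcg']


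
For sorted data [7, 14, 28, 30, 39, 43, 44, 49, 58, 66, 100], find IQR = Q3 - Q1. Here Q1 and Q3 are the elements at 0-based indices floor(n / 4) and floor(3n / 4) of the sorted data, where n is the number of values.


The data has n = 11 elements.
Q1 index = floor(11 / 4) = floor(2.75) = 2; Q3 index = floor(3 * 11 / 4) = floor(8.25) = 8
Q1 = element at index 2 = 28
Q3 = element at index 8 = 58
IQR = 58 - 28 = 30
Final answer: 30


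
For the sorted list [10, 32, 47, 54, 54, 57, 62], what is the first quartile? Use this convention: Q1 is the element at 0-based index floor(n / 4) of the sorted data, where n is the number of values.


The list has n = 7 elements.
Q1 index = floor(7 / 4) = floor(1.75) = 1
Counting from index 0 in the sorted data, the element at index 1 is 32.
Final answer: 32


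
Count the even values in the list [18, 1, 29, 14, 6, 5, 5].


Check each element:
  18 is even
  1 is odd
  29 is odd
  14 is even
  6 is even
  5 is odd
  5 is odd
Evens: [18, 14, 6]
Count of evens = 3
Final answer: 3


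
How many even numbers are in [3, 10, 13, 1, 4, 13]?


Check each element:
  3 is odd
  10 is even
  13 is odd
  1 is odd
  4 is even
  13 is odd
Evens: [10, 4]
Count of evens = 2
Final answer: 2


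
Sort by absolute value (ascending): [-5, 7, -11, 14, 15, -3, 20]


Compute absolute values:
  |-5| = 5
  |7| = 7
  |-11| = 11
  |14| = 14
  |15| = 15
  |-3| = 3
  |20| = 20
Absolute values in increasing order: 3 < 5 < 7 < 11 < 14 < 15 < 20
Listing the original numbers in that order gives the answer.
Final answer: [-3, -5, 7, -11, 14, 15, 20]


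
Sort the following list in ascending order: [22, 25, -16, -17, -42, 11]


Original list: [22, 25, -16, -17, -42, 11]
Repeatedly take the smallest remaining element:
  Remaining [22, 25, -16, -17, -42, 11] -> smallest is -42
  Remaining [22, 25, -16, -17, 11] -> smallest is -17
  Remaining [22, 25, -16, 11] -> smallest is -16
  Remaining [22, 25, 11] -> smallest is 11
  Remaining [22, 25] -> smallest is 22
  Remaining [25] -> smallest is 25
Collecting the picks in order gives the sorted list.
Final answer: [-42, -17, -16, 11, 22, 25]


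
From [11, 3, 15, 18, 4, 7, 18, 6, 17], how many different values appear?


List all unique values:
Distinct values: [3, 4, 6, 7, 11, 15, 17, 18]
Count = 8
Final answer: 8


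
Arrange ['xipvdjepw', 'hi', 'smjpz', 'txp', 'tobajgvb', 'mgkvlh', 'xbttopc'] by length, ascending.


Compute lengths:
  'xipvdjepw' has length 9
  'hi' has length 2
  'smjpz' has length 5
  'txp' has length 3
  'tobajgvb' has length 8
  'mgkvlh' has length 6
  'xbttopc' has length 7
Lengths in increasing order: 2 < 3 < 5 < 6 < 7 < 8 < 9
Listing the words in that order gives the answer.
Final answer: ['hi', 'txp', 'smjpz', 'mgkvlh', 'xbttopc', 'tobajgvb', 'xipvdjepw']


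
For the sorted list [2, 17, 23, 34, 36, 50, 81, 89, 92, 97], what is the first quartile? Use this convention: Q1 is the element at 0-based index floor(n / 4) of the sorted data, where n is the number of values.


The list has n = 10 elements.
Q1 index = floor(10 / 4) = floor(2.5) = 2
Counting from index 0 in the sorted data, the element at index 2 is 23.
Final answer: 23


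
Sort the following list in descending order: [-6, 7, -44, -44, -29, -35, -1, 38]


Original list: [-6, 7, -44, -44, -29, -35, -1, 38]
Repeatedly take the largest remaining element:
  Remaining [-6, 7, -44, -44, -29, -35, -1, 38] -> largest is 38
  Remaining [-6, 7, -44, -44, -29, -35, -1] -> largest is 7
  Remaining [-6, -44, -44, -29, -35, -1] -> largest is -1
  Remaining [-6, -44, -44, -29, -35] -> largest is -6
  Remaining [-44, -44, -29, -35] -> largest is -29
  Remaining [-44, -44, -35] -> largest is -35
  Remaining [-44, -44] -> largest is -44
  Remaining [-44] -> largest is -44
Collecting the picks in order gives the descending list.
Final answer: [38, 7, -1, -6, -29, -35, -44, -44]


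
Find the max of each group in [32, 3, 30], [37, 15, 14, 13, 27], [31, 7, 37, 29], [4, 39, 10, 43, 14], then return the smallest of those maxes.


Find max of each group:
  Group 1: [32, 3, 30] -> max = 32
  Group 2: [37, 15, 14, 13, 27] -> max = 37
  Group 3: [31, 7, 37, 29] -> max = 37
  Group 4: [4, 39, 10, 43, 14] -> max = 43
Maxes: [32, 37, 37, 43]
Minimum of maxes = 32
Final answer: 32


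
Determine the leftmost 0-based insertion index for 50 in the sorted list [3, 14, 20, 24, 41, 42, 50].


List is sorted: [3, 14, 20, 24, 41, 42, 50]
We need the leftmost position where 50 can be inserted, i.e. the first index whose element is >= 50 (or the end of the list if none is).
Binary search with low=0, high=7 (0-based indices):
  low=0, high=7, mid=3: a[3]=24 < 50, so low = 4
  low=4, high=7, mid=5: a[5]=42 < 50, so low = 6
  low=6, high=7, mid=6: a[6]=50 >= 50, so high = 6
Now low = high = 6, so the insertion index is 6.
Final answer: 6


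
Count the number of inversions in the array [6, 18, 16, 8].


For each element, count the later elements that are smaller than it:
  6 (index 0): smaller elements after it = [] -> 0
  18 (index 1): smaller elements after it = [16, 8] -> 2
  16 (index 2): smaller elements after it = [8] -> 1
Total inversions = 0 + 2 + 1 = 3
Final answer: 3


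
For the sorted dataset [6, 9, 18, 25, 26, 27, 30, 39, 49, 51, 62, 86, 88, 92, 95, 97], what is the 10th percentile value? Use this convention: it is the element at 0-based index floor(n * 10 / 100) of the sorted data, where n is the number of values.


The dataset has n = 16 elements.
Index = floor(16 * 10 / 100) = floor(160 / 100) = floor(1.6) = 1
Counting from index 0 in the sorted data, the element at index 1 is 9.
Final answer: 9


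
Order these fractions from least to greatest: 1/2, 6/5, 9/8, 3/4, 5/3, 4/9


Convert to decimal for comparison:
  1/2 = 0.5
  6/5 = 1.2
  9/8 = 1.125
  3/4 = 0.75
  5/3 = 1.6667
  4/9 = 0.4444
Decimals in increasing order: 0.4444 < 0.5 < 0.75 < 1.125 < 1.2 < 1.6667
Writing each back as its fraction gives the sorted order.
Final answer: 4/9, 1/2, 3/4, 9/8, 6/5, 5/3


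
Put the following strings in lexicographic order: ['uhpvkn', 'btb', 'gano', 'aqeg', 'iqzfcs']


Compare strings character by character (the first differing letter decides):
  'aqeg' < 'btb' since 'a' < 'b' at position 1
  'btb' < 'gano' since 'b' < 'g' at position 1
  'gano' < 'iqzfcs' since 'g' < 'i' at position 1
  'iqzfcs' < 'uhpvkn' since 'i' < 'u' at position 1
Chaining these comparisons gives the alphabetical order.
Final answer: ['aqeg', 'btb', 'gano', 'iqzfcs', 'uhpvkn']


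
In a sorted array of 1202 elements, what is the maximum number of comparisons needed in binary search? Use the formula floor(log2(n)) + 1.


Binary search halves the search space each step.
Maximum comparisons = floor(log2(1202)) + 1
log2(1202) = 10.2312
floor(log2(1202)) = 10, so 10 + 1 = 11
Final answer: 11


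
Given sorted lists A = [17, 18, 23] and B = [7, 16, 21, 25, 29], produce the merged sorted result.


List A: [17, 18, 23]
List B: [7, 16, 21, 25, 29]
Repeatedly compare the front elements and take the smaller:
  17 vs 7 -> take 7
  17 vs 16 -> take 16
  17 vs 21 -> take 17
  18 vs 21 -> take 18
  23 vs 21 -> take 21
  23 vs 25 -> take 23
  A is exhausted; append the rest of B: [25, 29]
Final answer: [7, 16, 17, 18, 21, 23, 25, 29]


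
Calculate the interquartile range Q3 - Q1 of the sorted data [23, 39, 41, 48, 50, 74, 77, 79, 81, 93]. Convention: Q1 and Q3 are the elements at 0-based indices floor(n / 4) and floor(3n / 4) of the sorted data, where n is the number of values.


The data has n = 10 elements.
Q1 index = floor(10 / 4) = floor(2.5) = 2; Q3 index = floor(3 * 10 / 4) = floor(7.5) = 7
Q1 = element at index 2 = 41
Q3 = element at index 7 = 79
IQR = 79 - 41 = 38
Final answer: 38


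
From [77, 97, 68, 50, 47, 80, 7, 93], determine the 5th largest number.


Sort descending: [97, 93, 80, 77, 68, 50, 47, 7]
The 5th element (1-indexed) is at index 4.
Value = 68
Final answer: 68


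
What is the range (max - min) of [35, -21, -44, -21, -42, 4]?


Maximum value: 35
Minimum value: -44
Range = 35 - (-44) = 79
Final answer: 79


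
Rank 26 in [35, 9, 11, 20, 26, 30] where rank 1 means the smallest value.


Sort ascending: [9, 11, 20, 26, 30, 35]
Find 26 in the sorted list.
26 is at position 4 (1-indexed).
Final answer: 4


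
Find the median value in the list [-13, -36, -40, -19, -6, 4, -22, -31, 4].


First, sort the list: [-40, -36, -31, -22, -19, -13, -6, 4, 4]
The list has 9 elements (odd count).
The middle index is 4 (0-based), and the element there is -19.
Final answer: -19


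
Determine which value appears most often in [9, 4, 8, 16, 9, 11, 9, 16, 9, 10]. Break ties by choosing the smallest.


Count the frequency of each value:
  4 appears 1 time(s)
  8 appears 1 time(s)
  9 appears 4 time(s)
  10 appears 1 time(s)
  11 appears 1 time(s)
  16 appears 2 time(s)
Maximum frequency is 4.
Only 9 reaches that frequency, so it is the mode.
Final answer: 9


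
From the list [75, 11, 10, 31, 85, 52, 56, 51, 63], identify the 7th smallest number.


Sort ascending: [10, 11, 31, 51, 52, 56, 63, 75, 85]
The 7th element (1-indexed) is at index 6.
Value = 63
Final answer: 63


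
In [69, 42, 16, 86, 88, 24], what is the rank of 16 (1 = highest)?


Sort descending: [88, 86, 69, 42, 24, 16]
Find 16 in the sorted list.
16 is at position 6.
Final answer: 6


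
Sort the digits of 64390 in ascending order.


The number 64390 has digits: 6, 4, 3, 9, 0
Sorted: 0, 3, 4, 6, 9
Joining the sorted digits gives the result.
Final answer: 03469


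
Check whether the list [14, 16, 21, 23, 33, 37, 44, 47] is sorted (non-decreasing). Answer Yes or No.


Check consecutive pairs:
  14 <= 16? True
  16 <= 21? True
  21 <= 23? True
  23 <= 33? True
  33 <= 37? True
  37 <= 44? True
  44 <= 47? True
Every consecutive pair is in order, so the list is non-decreasing.
Final answer: Yes


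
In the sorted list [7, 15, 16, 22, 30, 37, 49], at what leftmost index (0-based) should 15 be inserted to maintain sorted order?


List is sorted: [7, 15, 16, 22, 30, 37, 49]
We need the leftmost position where 15 can be inserted, i.e. the first index whose element is >= 15 (or the end of the list if none is).
Binary search with low=0, high=7 (0-based indices):
  low=0, high=7, mid=3: a[3]=22 >= 15, so high = 3
  low=0, high=3, mid=1: a[1]=15 >= 15, so high = 1
  low=0, high=1, mid=0: a[0]=7 < 15, so low = 1
Now low = high = 1, so the insertion index is 1.
Final answer: 1


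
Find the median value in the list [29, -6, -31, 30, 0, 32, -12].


First, sort the list: [-31, -12, -6, 0, 29, 30, 32]
The list has 7 elements (odd count).
The middle index is 3 (0-based), and the element there is 0.
Final answer: 0
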